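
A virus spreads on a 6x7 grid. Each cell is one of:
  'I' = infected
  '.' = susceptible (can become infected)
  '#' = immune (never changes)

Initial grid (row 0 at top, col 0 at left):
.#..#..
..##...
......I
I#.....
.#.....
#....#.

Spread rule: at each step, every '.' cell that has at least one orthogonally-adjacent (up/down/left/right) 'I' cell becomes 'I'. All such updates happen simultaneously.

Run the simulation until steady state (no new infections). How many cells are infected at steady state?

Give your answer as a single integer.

Answer: 32

Derivation:
Step 0 (initial): 2 infected
Step 1: +5 new -> 7 infected
Step 2: +7 new -> 14 infected
Step 3: +9 new -> 23 infected
Step 4: +3 new -> 26 infected
Step 5: +3 new -> 29 infected
Step 6: +2 new -> 31 infected
Step 7: +1 new -> 32 infected
Step 8: +0 new -> 32 infected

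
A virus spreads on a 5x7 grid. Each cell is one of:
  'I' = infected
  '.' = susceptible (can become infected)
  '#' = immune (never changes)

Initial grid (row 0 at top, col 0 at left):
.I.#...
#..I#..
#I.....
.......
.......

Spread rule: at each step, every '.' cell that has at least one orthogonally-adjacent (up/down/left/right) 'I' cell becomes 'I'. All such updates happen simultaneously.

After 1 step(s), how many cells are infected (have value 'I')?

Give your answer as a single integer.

Answer: 10

Derivation:
Step 0 (initial): 3 infected
Step 1: +7 new -> 10 infected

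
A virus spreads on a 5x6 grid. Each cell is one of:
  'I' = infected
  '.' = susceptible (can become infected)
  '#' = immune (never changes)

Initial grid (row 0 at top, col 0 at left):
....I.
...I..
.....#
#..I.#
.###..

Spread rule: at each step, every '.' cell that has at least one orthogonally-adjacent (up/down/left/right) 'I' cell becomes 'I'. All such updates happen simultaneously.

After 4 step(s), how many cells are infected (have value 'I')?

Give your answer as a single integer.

Answer: 23

Derivation:
Step 0 (initial): 3 infected
Step 1: +7 new -> 10 infected
Step 2: +7 new -> 17 infected
Step 3: +4 new -> 21 infected
Step 4: +2 new -> 23 infected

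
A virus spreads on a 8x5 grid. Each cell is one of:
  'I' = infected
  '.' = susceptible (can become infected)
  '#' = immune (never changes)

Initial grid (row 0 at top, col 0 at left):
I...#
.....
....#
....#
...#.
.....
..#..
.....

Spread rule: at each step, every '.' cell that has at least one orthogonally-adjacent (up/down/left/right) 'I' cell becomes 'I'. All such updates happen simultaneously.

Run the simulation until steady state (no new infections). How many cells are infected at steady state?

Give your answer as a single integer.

Step 0 (initial): 1 infected
Step 1: +2 new -> 3 infected
Step 2: +3 new -> 6 infected
Step 3: +4 new -> 10 infected
Step 4: +4 new -> 14 infected
Step 5: +5 new -> 19 infected
Step 6: +4 new -> 23 infected
Step 7: +3 new -> 26 infected
Step 8: +2 new -> 28 infected
Step 9: +3 new -> 31 infected
Step 10: +3 new -> 34 infected
Step 11: +1 new -> 35 infected
Step 12: +0 new -> 35 infected

Answer: 35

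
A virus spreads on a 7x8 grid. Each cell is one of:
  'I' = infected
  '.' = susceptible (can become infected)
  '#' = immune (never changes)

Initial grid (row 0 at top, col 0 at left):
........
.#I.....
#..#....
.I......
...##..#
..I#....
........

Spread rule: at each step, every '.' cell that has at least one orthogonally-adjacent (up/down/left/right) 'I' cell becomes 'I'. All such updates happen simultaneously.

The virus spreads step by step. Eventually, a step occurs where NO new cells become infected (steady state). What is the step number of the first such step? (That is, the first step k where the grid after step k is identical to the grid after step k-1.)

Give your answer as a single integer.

Answer: 8

Derivation:
Step 0 (initial): 3 infected
Step 1: +10 new -> 13 infected
Step 2: +8 new -> 21 infected
Step 3: +7 new -> 28 infected
Step 4: +7 new -> 35 infected
Step 5: +7 new -> 42 infected
Step 6: +6 new -> 48 infected
Step 7: +1 new -> 49 infected
Step 8: +0 new -> 49 infected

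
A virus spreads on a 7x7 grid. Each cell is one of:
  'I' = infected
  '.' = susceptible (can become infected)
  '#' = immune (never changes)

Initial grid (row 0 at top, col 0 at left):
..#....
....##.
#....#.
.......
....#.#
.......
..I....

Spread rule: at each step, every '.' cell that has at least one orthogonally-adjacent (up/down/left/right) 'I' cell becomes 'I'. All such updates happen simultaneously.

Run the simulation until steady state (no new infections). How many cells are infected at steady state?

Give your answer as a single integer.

Step 0 (initial): 1 infected
Step 1: +3 new -> 4 infected
Step 2: +5 new -> 9 infected
Step 3: +6 new -> 15 infected
Step 4: +6 new -> 21 infected
Step 5: +7 new -> 28 infected
Step 6: +4 new -> 32 infected
Step 7: +4 new -> 36 infected
Step 8: +3 new -> 39 infected
Step 9: +2 new -> 41 infected
Step 10: +1 new -> 42 infected
Step 11: +0 new -> 42 infected

Answer: 42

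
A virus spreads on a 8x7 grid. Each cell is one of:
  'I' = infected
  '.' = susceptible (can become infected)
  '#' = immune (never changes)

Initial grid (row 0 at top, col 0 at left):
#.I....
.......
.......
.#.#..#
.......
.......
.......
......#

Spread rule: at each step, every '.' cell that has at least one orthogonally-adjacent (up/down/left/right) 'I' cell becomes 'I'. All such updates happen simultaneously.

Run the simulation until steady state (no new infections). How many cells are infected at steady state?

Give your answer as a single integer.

Answer: 51

Derivation:
Step 0 (initial): 1 infected
Step 1: +3 new -> 4 infected
Step 2: +4 new -> 8 infected
Step 3: +6 new -> 14 infected
Step 4: +5 new -> 19 infected
Step 5: +7 new -> 26 infected
Step 6: +7 new -> 33 infected
Step 7: +6 new -> 39 infected
Step 8: +6 new -> 45 infected
Step 9: +4 new -> 49 infected
Step 10: +2 new -> 51 infected
Step 11: +0 new -> 51 infected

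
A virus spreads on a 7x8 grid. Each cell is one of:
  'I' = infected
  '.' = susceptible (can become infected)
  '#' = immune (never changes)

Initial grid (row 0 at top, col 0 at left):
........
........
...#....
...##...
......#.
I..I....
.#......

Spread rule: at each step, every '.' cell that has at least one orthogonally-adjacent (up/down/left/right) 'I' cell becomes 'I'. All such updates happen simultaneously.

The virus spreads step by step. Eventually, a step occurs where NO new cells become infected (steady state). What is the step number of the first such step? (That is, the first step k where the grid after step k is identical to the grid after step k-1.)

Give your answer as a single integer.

Step 0 (initial): 2 infected
Step 1: +7 new -> 9 infected
Step 2: +7 new -> 16 infected
Step 3: +6 new -> 22 infected
Step 4: +6 new -> 28 infected
Step 5: +7 new -> 35 infected
Step 6: +7 new -> 42 infected
Step 7: +5 new -> 47 infected
Step 8: +3 new -> 50 infected
Step 9: +1 new -> 51 infected
Step 10: +0 new -> 51 infected

Answer: 10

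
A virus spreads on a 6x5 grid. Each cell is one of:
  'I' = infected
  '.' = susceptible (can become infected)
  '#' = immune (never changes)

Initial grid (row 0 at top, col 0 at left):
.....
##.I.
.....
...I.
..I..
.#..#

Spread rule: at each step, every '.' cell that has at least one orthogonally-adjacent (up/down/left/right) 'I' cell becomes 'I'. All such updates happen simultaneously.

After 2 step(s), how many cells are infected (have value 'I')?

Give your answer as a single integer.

Answer: 20

Derivation:
Step 0 (initial): 3 infected
Step 1: +9 new -> 12 infected
Step 2: +8 new -> 20 infected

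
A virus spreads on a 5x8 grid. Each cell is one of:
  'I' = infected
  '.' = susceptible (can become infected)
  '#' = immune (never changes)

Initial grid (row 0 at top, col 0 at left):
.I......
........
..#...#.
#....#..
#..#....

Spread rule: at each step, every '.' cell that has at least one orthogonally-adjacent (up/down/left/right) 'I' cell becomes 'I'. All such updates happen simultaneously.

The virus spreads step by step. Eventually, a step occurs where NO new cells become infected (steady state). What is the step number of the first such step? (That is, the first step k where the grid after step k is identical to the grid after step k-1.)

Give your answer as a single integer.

Answer: 11

Derivation:
Step 0 (initial): 1 infected
Step 1: +3 new -> 4 infected
Step 2: +4 new -> 8 infected
Step 3: +4 new -> 12 infected
Step 4: +5 new -> 17 infected
Step 5: +5 new -> 22 infected
Step 6: +4 new -> 26 infected
Step 7: +2 new -> 28 infected
Step 8: +2 new -> 30 infected
Step 9: +2 new -> 32 infected
Step 10: +2 new -> 34 infected
Step 11: +0 new -> 34 infected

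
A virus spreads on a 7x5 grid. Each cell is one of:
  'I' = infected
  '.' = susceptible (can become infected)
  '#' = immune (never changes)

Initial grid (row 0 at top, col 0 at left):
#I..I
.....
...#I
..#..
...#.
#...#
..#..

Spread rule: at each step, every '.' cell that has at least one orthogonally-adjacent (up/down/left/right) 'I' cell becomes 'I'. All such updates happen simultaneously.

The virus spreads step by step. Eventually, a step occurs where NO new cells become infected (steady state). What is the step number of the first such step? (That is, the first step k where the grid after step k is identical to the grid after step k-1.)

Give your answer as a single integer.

Answer: 10

Derivation:
Step 0 (initial): 3 infected
Step 1: +5 new -> 8 infected
Step 2: +6 new -> 14 infected
Step 3: +3 new -> 17 infected
Step 4: +2 new -> 19 infected
Step 5: +3 new -> 22 infected
Step 6: +2 new -> 24 infected
Step 7: +2 new -> 26 infected
Step 8: +1 new -> 27 infected
Step 9: +1 new -> 28 infected
Step 10: +0 new -> 28 infected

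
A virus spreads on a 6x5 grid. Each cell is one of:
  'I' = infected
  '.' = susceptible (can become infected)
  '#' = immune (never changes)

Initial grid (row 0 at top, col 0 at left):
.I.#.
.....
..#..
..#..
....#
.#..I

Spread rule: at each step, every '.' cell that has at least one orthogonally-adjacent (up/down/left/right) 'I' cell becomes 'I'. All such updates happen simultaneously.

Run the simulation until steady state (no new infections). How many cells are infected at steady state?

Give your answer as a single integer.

Step 0 (initial): 2 infected
Step 1: +4 new -> 6 infected
Step 2: +5 new -> 11 infected
Step 3: +5 new -> 16 infected
Step 4: +5 new -> 21 infected
Step 5: +3 new -> 24 infected
Step 6: +1 new -> 25 infected
Step 7: +0 new -> 25 infected

Answer: 25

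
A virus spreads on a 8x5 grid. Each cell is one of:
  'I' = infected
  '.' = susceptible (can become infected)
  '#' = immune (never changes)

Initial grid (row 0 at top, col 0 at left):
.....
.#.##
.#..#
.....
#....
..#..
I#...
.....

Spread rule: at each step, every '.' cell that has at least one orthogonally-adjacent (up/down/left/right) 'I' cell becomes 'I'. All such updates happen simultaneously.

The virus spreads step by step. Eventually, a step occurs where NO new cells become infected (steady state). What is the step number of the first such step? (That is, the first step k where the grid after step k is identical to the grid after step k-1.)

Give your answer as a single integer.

Answer: 11

Derivation:
Step 0 (initial): 1 infected
Step 1: +2 new -> 3 infected
Step 2: +2 new -> 5 infected
Step 3: +2 new -> 7 infected
Step 4: +4 new -> 11 infected
Step 5: +5 new -> 16 infected
Step 6: +6 new -> 22 infected
Step 7: +5 new -> 27 infected
Step 8: +2 new -> 29 infected
Step 9: +2 new -> 31 infected
Step 10: +1 new -> 32 infected
Step 11: +0 new -> 32 infected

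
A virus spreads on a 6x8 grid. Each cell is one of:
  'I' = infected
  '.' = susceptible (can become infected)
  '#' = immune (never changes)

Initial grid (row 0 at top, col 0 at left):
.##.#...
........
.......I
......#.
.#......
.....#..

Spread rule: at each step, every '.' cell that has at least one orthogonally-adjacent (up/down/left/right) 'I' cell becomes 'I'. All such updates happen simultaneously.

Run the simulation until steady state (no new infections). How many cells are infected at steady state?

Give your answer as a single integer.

Step 0 (initial): 1 infected
Step 1: +3 new -> 4 infected
Step 2: +4 new -> 8 infected
Step 3: +6 new -> 14 infected
Step 4: +6 new -> 20 infected
Step 5: +4 new -> 24 infected
Step 6: +6 new -> 30 infected
Step 7: +5 new -> 35 infected
Step 8: +3 new -> 38 infected
Step 9: +3 new -> 41 infected
Step 10: +1 new -> 42 infected
Step 11: +0 new -> 42 infected

Answer: 42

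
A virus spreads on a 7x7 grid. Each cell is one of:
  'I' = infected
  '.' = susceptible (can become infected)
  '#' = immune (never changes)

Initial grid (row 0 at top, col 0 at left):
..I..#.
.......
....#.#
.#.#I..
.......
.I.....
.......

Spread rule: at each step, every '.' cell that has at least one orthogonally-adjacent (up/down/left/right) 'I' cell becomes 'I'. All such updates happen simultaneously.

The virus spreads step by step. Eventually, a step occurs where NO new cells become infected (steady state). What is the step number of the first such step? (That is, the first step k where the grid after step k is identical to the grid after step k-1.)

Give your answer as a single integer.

Answer: 6

Derivation:
Step 0 (initial): 3 infected
Step 1: +9 new -> 12 infected
Step 2: +15 new -> 27 infected
Step 3: +11 new -> 38 infected
Step 4: +4 new -> 42 infected
Step 5: +2 new -> 44 infected
Step 6: +0 new -> 44 infected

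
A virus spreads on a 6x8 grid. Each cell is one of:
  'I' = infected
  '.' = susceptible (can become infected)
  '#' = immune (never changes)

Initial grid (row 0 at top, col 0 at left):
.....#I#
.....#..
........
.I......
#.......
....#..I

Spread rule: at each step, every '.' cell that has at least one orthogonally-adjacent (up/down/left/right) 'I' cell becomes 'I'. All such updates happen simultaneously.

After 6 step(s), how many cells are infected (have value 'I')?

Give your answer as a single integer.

Step 0 (initial): 3 infected
Step 1: +7 new -> 10 infected
Step 2: +11 new -> 21 infected
Step 3: +12 new -> 33 infected
Step 4: +7 new -> 40 infected
Step 5: +2 new -> 42 infected
Step 6: +1 new -> 43 infected

Answer: 43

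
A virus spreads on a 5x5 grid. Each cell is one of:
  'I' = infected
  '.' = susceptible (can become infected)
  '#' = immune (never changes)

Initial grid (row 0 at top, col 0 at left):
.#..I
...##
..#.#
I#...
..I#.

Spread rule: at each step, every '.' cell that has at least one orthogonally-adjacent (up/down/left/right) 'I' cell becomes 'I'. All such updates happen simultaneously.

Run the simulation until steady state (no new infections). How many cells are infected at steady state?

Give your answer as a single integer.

Answer: 18

Derivation:
Step 0 (initial): 3 infected
Step 1: +5 new -> 8 infected
Step 2: +4 new -> 12 infected
Step 3: +5 new -> 17 infected
Step 4: +1 new -> 18 infected
Step 5: +0 new -> 18 infected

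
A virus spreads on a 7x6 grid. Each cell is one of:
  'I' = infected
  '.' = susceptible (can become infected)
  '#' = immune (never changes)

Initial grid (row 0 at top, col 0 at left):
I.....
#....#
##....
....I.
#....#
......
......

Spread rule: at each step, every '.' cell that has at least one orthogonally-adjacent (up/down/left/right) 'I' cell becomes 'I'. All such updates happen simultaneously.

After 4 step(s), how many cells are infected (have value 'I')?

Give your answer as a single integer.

Answer: 31

Derivation:
Step 0 (initial): 2 infected
Step 1: +5 new -> 7 infected
Step 2: +8 new -> 15 infected
Step 3: +10 new -> 25 infected
Step 4: +6 new -> 31 infected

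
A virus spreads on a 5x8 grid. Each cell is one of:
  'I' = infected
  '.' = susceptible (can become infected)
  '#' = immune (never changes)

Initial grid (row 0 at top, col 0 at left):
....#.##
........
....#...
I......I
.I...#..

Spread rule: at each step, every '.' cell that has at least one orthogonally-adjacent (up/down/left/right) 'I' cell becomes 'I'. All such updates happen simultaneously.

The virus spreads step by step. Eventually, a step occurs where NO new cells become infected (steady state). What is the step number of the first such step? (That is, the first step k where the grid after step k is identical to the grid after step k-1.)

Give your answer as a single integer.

Answer: 7

Derivation:
Step 0 (initial): 3 infected
Step 1: +7 new -> 10 infected
Step 2: +8 new -> 18 infected
Step 3: +8 new -> 26 infected
Step 4: +4 new -> 30 infected
Step 5: +4 new -> 34 infected
Step 6: +1 new -> 35 infected
Step 7: +0 new -> 35 infected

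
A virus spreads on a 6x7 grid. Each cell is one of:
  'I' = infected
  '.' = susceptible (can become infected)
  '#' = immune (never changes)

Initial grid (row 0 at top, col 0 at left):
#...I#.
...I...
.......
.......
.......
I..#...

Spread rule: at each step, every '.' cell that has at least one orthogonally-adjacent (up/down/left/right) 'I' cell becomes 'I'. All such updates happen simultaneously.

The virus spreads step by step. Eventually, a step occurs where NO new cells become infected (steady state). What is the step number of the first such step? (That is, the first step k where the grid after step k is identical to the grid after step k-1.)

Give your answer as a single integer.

Step 0 (initial): 3 infected
Step 1: +6 new -> 9 infected
Step 2: +9 new -> 18 infected
Step 3: +11 new -> 29 infected
Step 4: +4 new -> 33 infected
Step 5: +3 new -> 36 infected
Step 6: +2 new -> 38 infected
Step 7: +1 new -> 39 infected
Step 8: +0 new -> 39 infected

Answer: 8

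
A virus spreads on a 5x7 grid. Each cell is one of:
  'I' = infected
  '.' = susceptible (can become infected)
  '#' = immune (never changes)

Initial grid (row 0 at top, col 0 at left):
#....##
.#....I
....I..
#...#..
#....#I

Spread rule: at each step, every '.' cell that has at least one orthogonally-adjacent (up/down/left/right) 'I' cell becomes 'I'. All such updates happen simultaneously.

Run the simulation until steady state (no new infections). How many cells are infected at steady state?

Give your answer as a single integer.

Answer: 27

Derivation:
Step 0 (initial): 3 infected
Step 1: +6 new -> 9 infected
Step 2: +5 new -> 14 infected
Step 3: +5 new -> 19 infected
Step 4: +5 new -> 24 infected
Step 5: +3 new -> 27 infected
Step 6: +0 new -> 27 infected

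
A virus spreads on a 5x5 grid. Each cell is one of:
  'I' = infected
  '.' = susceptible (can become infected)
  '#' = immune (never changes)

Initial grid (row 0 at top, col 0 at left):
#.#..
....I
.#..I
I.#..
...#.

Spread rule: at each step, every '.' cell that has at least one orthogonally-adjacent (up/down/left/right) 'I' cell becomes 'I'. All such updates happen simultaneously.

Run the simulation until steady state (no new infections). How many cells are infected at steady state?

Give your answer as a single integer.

Answer: 20

Derivation:
Step 0 (initial): 3 infected
Step 1: +7 new -> 10 infected
Step 2: +7 new -> 17 infected
Step 3: +2 new -> 19 infected
Step 4: +1 new -> 20 infected
Step 5: +0 new -> 20 infected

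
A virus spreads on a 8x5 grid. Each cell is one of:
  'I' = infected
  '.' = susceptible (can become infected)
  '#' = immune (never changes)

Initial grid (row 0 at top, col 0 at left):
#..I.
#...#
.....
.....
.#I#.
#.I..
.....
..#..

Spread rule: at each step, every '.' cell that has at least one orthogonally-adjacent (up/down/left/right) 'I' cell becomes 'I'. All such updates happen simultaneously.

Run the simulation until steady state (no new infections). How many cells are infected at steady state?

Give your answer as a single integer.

Answer: 33

Derivation:
Step 0 (initial): 3 infected
Step 1: +7 new -> 10 infected
Step 2: +9 new -> 19 infected
Step 3: +10 new -> 29 infected
Step 4: +4 new -> 33 infected
Step 5: +0 new -> 33 infected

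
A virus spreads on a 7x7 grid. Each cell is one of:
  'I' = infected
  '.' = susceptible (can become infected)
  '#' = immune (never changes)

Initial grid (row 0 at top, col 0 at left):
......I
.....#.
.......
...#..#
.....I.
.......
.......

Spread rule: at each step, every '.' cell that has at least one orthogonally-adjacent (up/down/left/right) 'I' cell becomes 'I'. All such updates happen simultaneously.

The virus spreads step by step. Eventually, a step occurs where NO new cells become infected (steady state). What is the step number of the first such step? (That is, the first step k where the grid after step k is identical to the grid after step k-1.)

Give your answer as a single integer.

Step 0 (initial): 2 infected
Step 1: +6 new -> 8 infected
Step 2: +8 new -> 16 infected
Step 3: +7 new -> 23 infected
Step 4: +7 new -> 30 infected
Step 5: +7 new -> 37 infected
Step 6: +6 new -> 43 infected
Step 7: +3 new -> 46 infected
Step 8: +0 new -> 46 infected

Answer: 8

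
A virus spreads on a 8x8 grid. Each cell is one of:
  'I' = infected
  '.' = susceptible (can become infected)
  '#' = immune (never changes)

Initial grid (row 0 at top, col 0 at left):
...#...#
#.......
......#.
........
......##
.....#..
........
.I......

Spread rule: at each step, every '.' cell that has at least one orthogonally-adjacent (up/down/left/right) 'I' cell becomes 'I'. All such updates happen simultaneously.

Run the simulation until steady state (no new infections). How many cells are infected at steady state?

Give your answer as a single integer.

Step 0 (initial): 1 infected
Step 1: +3 new -> 4 infected
Step 2: +4 new -> 8 infected
Step 3: +5 new -> 13 infected
Step 4: +6 new -> 19 infected
Step 5: +7 new -> 26 infected
Step 6: +7 new -> 33 infected
Step 7: +7 new -> 40 infected
Step 8: +6 new -> 46 infected
Step 9: +3 new -> 49 infected
Step 10: +3 new -> 52 infected
Step 11: +3 new -> 55 infected
Step 12: +2 new -> 57 infected
Step 13: +0 new -> 57 infected

Answer: 57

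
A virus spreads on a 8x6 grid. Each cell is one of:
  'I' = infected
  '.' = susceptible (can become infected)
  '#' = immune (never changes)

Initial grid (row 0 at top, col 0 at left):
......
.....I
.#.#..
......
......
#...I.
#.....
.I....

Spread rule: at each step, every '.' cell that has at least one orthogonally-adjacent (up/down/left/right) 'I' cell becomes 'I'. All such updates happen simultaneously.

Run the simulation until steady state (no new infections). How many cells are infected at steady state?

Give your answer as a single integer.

Step 0 (initial): 3 infected
Step 1: +10 new -> 13 infected
Step 2: +14 new -> 27 infected
Step 3: +6 new -> 33 infected
Step 4: +6 new -> 39 infected
Step 5: +3 new -> 42 infected
Step 6: +2 new -> 44 infected
Step 7: +0 new -> 44 infected

Answer: 44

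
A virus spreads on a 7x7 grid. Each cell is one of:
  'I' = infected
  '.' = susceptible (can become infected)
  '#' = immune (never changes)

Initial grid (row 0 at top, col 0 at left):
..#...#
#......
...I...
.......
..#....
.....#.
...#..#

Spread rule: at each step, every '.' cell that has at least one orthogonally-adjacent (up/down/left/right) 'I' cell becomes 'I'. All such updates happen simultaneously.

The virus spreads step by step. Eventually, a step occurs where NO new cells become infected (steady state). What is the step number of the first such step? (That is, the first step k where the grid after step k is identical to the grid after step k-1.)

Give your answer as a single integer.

Answer: 8

Derivation:
Step 0 (initial): 1 infected
Step 1: +4 new -> 5 infected
Step 2: +8 new -> 13 infected
Step 3: +9 new -> 22 infected
Step 4: +9 new -> 31 infected
Step 5: +6 new -> 37 infected
Step 6: +4 new -> 41 infected
Step 7: +1 new -> 42 infected
Step 8: +0 new -> 42 infected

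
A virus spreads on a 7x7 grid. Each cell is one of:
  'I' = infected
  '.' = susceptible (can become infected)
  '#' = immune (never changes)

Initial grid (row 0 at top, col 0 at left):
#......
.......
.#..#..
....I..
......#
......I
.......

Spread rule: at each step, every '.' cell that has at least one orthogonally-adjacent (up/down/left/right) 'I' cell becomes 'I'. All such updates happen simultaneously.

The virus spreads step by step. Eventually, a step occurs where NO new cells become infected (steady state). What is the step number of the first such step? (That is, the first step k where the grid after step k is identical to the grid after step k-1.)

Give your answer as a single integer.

Answer: 8

Derivation:
Step 0 (initial): 2 infected
Step 1: +5 new -> 7 infected
Step 2: +8 new -> 15 infected
Step 3: +8 new -> 23 infected
Step 4: +9 new -> 32 infected
Step 5: +8 new -> 40 infected
Step 6: +4 new -> 44 infected
Step 7: +1 new -> 45 infected
Step 8: +0 new -> 45 infected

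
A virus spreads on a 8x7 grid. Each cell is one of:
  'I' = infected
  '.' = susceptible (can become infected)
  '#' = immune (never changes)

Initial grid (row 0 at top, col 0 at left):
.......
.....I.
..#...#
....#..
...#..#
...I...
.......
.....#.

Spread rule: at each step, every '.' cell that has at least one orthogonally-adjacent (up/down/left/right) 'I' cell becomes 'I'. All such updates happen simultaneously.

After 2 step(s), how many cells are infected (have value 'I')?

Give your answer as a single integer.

Step 0 (initial): 2 infected
Step 1: +7 new -> 9 infected
Step 2: +12 new -> 21 infected

Answer: 21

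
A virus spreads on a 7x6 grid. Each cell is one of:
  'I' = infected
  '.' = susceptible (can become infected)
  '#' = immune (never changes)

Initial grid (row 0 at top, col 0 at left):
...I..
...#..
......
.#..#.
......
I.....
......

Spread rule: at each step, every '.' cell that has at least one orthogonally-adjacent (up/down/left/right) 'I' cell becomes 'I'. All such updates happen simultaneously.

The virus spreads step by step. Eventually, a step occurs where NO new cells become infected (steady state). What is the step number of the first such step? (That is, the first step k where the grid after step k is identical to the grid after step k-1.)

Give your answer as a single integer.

Step 0 (initial): 2 infected
Step 1: +5 new -> 7 infected
Step 2: +8 new -> 15 infected
Step 3: +9 new -> 24 infected
Step 4: +8 new -> 32 infected
Step 5: +5 new -> 37 infected
Step 6: +2 new -> 39 infected
Step 7: +0 new -> 39 infected

Answer: 7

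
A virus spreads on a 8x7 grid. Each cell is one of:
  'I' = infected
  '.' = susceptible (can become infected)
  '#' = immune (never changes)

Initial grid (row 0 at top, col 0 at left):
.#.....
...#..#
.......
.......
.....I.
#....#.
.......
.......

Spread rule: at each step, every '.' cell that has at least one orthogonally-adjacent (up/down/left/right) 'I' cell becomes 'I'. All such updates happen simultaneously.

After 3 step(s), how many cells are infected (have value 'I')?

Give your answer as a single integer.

Step 0 (initial): 1 infected
Step 1: +3 new -> 4 infected
Step 2: +6 new -> 10 infected
Step 3: +8 new -> 18 infected

Answer: 18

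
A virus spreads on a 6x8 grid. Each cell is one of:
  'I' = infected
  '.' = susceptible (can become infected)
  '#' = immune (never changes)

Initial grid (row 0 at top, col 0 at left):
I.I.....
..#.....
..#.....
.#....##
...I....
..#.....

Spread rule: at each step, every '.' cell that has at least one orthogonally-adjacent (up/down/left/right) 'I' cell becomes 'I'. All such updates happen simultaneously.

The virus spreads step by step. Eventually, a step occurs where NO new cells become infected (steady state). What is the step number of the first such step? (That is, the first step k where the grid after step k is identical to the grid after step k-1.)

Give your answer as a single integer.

Answer: 7

Derivation:
Step 0 (initial): 3 infected
Step 1: +7 new -> 10 infected
Step 2: +10 new -> 20 infected
Step 3: +10 new -> 30 infected
Step 4: +6 new -> 36 infected
Step 5: +4 new -> 40 infected
Step 6: +2 new -> 42 infected
Step 7: +0 new -> 42 infected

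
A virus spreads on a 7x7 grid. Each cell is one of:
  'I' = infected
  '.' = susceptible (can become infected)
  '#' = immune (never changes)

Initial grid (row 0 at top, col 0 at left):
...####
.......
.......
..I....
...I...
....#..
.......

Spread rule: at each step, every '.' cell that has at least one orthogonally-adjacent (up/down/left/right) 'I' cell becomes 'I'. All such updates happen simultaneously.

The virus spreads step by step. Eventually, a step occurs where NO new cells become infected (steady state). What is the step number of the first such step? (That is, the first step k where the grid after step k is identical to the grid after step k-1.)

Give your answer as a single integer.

Answer: 7

Derivation:
Step 0 (initial): 2 infected
Step 1: +6 new -> 8 infected
Step 2: +9 new -> 17 infected
Step 3: +12 new -> 29 infected
Step 4: +9 new -> 38 infected
Step 5: +5 new -> 43 infected
Step 6: +1 new -> 44 infected
Step 7: +0 new -> 44 infected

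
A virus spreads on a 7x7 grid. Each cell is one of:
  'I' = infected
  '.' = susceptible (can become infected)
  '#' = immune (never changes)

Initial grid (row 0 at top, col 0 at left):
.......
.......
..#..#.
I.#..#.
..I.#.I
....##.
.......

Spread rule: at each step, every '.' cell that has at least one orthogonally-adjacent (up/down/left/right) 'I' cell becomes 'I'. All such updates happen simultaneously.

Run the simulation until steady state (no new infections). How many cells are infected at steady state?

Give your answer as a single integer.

Step 0 (initial): 3 infected
Step 1: +9 new -> 12 infected
Step 2: +9 new -> 21 infected
Step 3: +9 new -> 30 infected
Step 4: +7 new -> 37 infected
Step 5: +4 new -> 41 infected
Step 6: +1 new -> 42 infected
Step 7: +0 new -> 42 infected

Answer: 42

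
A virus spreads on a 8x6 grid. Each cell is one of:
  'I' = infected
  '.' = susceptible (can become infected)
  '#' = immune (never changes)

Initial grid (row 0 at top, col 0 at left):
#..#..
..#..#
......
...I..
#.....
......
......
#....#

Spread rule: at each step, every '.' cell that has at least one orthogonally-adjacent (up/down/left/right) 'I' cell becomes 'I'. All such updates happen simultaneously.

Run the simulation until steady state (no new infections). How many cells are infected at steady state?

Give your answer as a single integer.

Answer: 41

Derivation:
Step 0 (initial): 1 infected
Step 1: +4 new -> 5 infected
Step 2: +8 new -> 13 infected
Step 3: +9 new -> 22 infected
Step 4: +8 new -> 30 infected
Step 5: +8 new -> 38 infected
Step 6: +3 new -> 41 infected
Step 7: +0 new -> 41 infected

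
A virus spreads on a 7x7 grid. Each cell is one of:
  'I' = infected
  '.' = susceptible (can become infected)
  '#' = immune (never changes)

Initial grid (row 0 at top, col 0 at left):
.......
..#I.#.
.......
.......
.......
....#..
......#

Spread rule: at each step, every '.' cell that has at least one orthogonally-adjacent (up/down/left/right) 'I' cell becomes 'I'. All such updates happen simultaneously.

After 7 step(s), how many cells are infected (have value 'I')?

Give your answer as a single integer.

Step 0 (initial): 1 infected
Step 1: +3 new -> 4 infected
Step 2: +5 new -> 9 infected
Step 3: +7 new -> 16 infected
Step 4: +10 new -> 26 infected
Step 5: +8 new -> 34 infected
Step 6: +6 new -> 40 infected
Step 7: +4 new -> 44 infected

Answer: 44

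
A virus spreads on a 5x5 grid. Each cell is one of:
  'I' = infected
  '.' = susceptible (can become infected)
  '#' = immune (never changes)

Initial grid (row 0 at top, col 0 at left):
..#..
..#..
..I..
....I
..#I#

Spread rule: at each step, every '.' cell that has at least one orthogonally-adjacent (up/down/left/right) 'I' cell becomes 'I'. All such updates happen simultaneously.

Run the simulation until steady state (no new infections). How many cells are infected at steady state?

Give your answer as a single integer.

Step 0 (initial): 3 infected
Step 1: +5 new -> 8 infected
Step 2: +5 new -> 13 infected
Step 3: +6 new -> 19 infected
Step 4: +2 new -> 21 infected
Step 5: +0 new -> 21 infected

Answer: 21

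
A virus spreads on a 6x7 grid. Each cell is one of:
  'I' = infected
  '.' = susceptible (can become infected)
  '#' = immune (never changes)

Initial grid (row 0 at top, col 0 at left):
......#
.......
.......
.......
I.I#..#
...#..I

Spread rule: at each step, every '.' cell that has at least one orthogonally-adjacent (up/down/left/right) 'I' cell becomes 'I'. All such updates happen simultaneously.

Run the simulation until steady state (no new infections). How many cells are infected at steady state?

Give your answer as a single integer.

Step 0 (initial): 3 infected
Step 1: +6 new -> 9 infected
Step 2: +7 new -> 16 infected
Step 3: +7 new -> 23 infected
Step 4: +7 new -> 30 infected
Step 5: +5 new -> 35 infected
Step 6: +3 new -> 38 infected
Step 7: +0 new -> 38 infected

Answer: 38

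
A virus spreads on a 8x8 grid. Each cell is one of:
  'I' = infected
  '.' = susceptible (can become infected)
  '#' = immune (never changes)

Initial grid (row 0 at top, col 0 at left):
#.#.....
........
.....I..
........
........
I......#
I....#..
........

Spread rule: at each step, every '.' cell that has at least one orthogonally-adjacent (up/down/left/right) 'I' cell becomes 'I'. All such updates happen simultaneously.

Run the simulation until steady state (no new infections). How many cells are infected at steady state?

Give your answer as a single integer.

Step 0 (initial): 3 infected
Step 1: +8 new -> 11 infected
Step 2: +13 new -> 24 infected
Step 3: +16 new -> 40 infected
Step 4: +12 new -> 52 infected
Step 5: +3 new -> 55 infected
Step 6: +4 new -> 59 infected
Step 7: +1 new -> 60 infected
Step 8: +0 new -> 60 infected

Answer: 60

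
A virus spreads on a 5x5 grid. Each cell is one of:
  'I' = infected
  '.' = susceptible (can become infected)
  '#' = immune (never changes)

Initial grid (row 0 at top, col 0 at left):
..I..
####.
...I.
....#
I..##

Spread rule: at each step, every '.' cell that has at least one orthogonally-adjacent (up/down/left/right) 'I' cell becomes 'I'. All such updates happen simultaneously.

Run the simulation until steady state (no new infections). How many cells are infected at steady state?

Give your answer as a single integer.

Answer: 18

Derivation:
Step 0 (initial): 3 infected
Step 1: +7 new -> 10 infected
Step 2: +8 new -> 18 infected
Step 3: +0 new -> 18 infected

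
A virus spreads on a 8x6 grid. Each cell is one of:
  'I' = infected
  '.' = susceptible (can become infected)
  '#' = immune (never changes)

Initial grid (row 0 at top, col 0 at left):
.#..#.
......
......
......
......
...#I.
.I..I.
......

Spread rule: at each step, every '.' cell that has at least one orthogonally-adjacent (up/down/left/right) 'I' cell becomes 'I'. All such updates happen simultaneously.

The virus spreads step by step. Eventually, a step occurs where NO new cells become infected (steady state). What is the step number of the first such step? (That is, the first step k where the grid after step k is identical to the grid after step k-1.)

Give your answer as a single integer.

Answer: 8

Derivation:
Step 0 (initial): 3 infected
Step 1: +9 new -> 12 infected
Step 2: +10 new -> 22 infected
Step 3: +6 new -> 28 infected
Step 4: +6 new -> 34 infected
Step 5: +5 new -> 39 infected
Step 6: +4 new -> 43 infected
Step 7: +2 new -> 45 infected
Step 8: +0 new -> 45 infected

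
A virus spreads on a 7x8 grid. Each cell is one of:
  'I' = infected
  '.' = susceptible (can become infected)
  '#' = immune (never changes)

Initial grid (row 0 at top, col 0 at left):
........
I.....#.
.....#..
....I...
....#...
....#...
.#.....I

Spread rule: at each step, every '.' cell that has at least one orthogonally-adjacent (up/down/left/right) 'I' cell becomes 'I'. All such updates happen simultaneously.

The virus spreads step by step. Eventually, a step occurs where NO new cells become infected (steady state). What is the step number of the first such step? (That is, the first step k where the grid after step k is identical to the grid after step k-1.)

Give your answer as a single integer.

Answer: 7

Derivation:
Step 0 (initial): 3 infected
Step 1: +8 new -> 11 infected
Step 2: +13 new -> 24 infected
Step 3: +14 new -> 38 infected
Step 4: +7 new -> 45 infected
Step 5: +5 new -> 50 infected
Step 6: +1 new -> 51 infected
Step 7: +0 new -> 51 infected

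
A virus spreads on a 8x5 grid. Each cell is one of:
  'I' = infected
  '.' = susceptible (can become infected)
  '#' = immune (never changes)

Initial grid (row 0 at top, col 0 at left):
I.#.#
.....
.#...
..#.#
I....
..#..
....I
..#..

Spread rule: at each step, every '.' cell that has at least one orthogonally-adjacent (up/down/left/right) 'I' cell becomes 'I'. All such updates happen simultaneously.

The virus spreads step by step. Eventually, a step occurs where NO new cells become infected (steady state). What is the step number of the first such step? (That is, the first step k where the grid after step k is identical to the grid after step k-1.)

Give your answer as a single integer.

Answer: 7

Derivation:
Step 0 (initial): 3 infected
Step 1: +8 new -> 11 infected
Step 2: +10 new -> 21 infected
Step 3: +4 new -> 25 infected
Step 4: +4 new -> 29 infected
Step 5: +3 new -> 32 infected
Step 6: +1 new -> 33 infected
Step 7: +0 new -> 33 infected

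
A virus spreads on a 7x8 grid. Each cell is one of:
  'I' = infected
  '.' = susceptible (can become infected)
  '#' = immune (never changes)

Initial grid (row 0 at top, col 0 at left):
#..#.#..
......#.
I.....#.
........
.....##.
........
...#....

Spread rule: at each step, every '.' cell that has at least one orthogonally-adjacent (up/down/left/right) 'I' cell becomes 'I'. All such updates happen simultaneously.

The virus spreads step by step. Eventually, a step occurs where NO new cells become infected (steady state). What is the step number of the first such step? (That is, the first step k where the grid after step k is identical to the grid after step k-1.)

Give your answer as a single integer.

Step 0 (initial): 1 infected
Step 1: +3 new -> 4 infected
Step 2: +4 new -> 8 infected
Step 3: +6 new -> 14 infected
Step 4: +7 new -> 21 infected
Step 5: +6 new -> 27 infected
Step 6: +6 new -> 33 infected
Step 7: +2 new -> 35 infected
Step 8: +3 new -> 38 infected
Step 9: +4 new -> 42 infected
Step 10: +3 new -> 45 infected
Step 11: +2 new -> 47 infected
Step 12: +1 new -> 48 infected
Step 13: +0 new -> 48 infected

Answer: 13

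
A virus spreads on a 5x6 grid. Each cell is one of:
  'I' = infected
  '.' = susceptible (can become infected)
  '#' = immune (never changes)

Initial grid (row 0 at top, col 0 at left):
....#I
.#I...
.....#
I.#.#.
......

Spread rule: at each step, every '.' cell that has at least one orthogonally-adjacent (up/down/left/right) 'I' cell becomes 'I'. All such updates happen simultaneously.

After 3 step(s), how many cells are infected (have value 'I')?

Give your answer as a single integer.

Step 0 (initial): 3 infected
Step 1: +7 new -> 10 infected
Step 2: +7 new -> 17 infected
Step 3: +4 new -> 21 infected

Answer: 21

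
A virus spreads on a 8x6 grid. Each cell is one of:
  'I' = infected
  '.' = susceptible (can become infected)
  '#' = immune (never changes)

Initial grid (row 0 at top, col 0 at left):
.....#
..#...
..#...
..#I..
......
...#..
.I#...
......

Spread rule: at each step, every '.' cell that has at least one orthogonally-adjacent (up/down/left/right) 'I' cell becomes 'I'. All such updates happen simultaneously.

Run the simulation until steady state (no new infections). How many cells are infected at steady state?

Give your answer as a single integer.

Answer: 42

Derivation:
Step 0 (initial): 2 infected
Step 1: +6 new -> 8 infected
Step 2: +10 new -> 18 infected
Step 3: +8 new -> 26 infected
Step 4: +9 new -> 35 infected
Step 5: +5 new -> 40 infected
Step 6: +2 new -> 42 infected
Step 7: +0 new -> 42 infected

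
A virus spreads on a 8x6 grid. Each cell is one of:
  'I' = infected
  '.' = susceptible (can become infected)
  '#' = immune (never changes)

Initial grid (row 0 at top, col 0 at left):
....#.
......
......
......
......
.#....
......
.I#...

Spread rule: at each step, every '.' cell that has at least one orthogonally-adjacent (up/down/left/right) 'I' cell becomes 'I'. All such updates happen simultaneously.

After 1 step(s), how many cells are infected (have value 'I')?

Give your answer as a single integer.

Answer: 3

Derivation:
Step 0 (initial): 1 infected
Step 1: +2 new -> 3 infected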